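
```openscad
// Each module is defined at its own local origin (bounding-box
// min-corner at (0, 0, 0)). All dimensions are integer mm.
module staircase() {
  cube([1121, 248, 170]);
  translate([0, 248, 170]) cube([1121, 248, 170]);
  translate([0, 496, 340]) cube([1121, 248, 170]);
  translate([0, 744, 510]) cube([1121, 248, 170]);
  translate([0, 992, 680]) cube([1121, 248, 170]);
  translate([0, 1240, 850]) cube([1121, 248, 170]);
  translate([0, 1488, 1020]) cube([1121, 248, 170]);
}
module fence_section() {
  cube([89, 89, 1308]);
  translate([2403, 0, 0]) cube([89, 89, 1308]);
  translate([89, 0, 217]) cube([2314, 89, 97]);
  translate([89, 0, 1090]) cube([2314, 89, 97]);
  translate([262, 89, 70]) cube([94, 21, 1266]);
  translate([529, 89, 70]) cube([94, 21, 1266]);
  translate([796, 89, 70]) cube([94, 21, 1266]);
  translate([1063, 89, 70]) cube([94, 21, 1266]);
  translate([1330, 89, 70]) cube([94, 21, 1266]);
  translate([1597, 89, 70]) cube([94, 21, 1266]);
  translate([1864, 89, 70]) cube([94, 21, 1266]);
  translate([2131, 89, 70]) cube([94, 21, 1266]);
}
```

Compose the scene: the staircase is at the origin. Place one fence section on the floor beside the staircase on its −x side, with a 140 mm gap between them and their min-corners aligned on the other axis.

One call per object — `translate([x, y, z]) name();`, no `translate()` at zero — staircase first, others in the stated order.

staircase();
translate([-2632, 0, 0]) fence_section();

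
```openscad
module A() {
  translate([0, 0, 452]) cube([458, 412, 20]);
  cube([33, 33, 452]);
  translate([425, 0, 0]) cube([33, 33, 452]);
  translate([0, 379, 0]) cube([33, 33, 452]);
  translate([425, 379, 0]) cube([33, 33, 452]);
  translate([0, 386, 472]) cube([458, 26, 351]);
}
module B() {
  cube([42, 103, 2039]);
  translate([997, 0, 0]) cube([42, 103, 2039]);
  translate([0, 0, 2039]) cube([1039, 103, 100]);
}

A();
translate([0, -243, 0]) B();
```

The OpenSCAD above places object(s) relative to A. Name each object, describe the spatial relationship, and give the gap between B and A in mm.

A is a chair. B is a door frame. The door frame is on the floor beside the chair on its −y side. The gap between the door frame and the chair is 140 mm.

The door frame's nearest face is 140 mm from the chair's −y face.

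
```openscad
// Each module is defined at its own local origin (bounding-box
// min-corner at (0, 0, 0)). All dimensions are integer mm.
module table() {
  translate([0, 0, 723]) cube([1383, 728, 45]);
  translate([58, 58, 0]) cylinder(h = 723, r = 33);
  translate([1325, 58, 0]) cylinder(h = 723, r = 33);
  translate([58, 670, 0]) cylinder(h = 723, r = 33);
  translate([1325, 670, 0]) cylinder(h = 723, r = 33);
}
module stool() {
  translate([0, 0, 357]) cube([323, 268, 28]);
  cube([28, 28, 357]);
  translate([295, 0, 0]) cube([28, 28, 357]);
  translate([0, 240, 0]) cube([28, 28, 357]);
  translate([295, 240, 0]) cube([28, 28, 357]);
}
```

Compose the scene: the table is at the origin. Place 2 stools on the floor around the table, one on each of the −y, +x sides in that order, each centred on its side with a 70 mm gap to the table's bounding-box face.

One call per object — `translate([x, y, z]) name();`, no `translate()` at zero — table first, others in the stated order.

table();
translate([530, -338, 0]) stool();
translate([1453, 230, 0]) stool();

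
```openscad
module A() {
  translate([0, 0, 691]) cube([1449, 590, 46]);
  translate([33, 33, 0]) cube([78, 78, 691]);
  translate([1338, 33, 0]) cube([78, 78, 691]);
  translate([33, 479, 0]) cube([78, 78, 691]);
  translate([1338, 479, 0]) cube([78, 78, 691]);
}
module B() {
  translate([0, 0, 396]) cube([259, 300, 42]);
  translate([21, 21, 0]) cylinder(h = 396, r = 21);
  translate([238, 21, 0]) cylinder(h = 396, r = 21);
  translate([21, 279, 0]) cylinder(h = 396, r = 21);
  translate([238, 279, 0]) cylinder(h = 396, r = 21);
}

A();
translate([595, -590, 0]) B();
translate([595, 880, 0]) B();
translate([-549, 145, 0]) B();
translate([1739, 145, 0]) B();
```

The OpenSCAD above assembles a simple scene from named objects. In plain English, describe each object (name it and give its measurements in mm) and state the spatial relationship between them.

A is a table: top 1449 mm (x) × 590 mm (y), 46 mm thick, upper face at z = 737 mm, on four 78×78 mm square legs, each inset 33 mm from the nearest pair of top edges, running from z = 0 to the bottom of the top.

B is a four-legged stool. The seat is a 259×300×42 mm slab whose top surface is at z = 438 mm; four round legs, each 42 mm in diameter, run from the floor (z = 0) to the underside of the seat, each leg's axis is inset half a diameter from the nearest pair of seat edges (so the leg's bounding box is flush with the corner).

Four stools sit around the table at the −y, +y, −x, +x sides.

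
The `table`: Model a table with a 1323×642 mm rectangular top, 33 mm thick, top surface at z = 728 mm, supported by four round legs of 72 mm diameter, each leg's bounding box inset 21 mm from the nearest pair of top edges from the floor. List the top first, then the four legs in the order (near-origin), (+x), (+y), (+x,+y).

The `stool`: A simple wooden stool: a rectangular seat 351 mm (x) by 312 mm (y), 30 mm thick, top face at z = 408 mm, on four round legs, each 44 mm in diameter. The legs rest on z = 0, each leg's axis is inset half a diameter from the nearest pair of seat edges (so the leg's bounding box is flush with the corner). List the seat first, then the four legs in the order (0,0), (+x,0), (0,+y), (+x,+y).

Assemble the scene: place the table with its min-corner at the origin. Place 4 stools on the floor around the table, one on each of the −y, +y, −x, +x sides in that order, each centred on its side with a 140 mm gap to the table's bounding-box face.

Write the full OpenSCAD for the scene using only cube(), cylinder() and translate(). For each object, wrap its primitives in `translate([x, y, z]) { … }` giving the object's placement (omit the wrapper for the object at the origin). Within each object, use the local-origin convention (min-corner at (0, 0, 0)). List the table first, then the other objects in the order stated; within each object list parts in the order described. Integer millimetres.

translate([0, 0, 695]) cube([1323, 642, 33]);
translate([57, 57, 0]) cylinder(h = 695, r = 36);
translate([1266, 57, 0]) cylinder(h = 695, r = 36);
translate([57, 585, 0]) cylinder(h = 695, r = 36);
translate([1266, 585, 0]) cylinder(h = 695, r = 36);
translate([486, -452, 0]) {
  translate([0, 0, 378]) cube([351, 312, 30]);
  translate([22, 22, 0]) cylinder(h = 378, r = 22);
  translate([329, 22, 0]) cylinder(h = 378, r = 22);
  translate([22, 290, 0]) cylinder(h = 378, r = 22);
  translate([329, 290, 0]) cylinder(h = 378, r = 22);
}
translate([486, 782, 0]) {
  translate([0, 0, 378]) cube([351, 312, 30]);
  translate([22, 22, 0]) cylinder(h = 378, r = 22);
  translate([329, 22, 0]) cylinder(h = 378, r = 22);
  translate([22, 290, 0]) cylinder(h = 378, r = 22);
  translate([329, 290, 0]) cylinder(h = 378, r = 22);
}
translate([-491, 165, 0]) {
  translate([0, 0, 378]) cube([351, 312, 30]);
  translate([22, 22, 0]) cylinder(h = 378, r = 22);
  translate([329, 22, 0]) cylinder(h = 378, r = 22);
  translate([22, 290, 0]) cylinder(h = 378, r = 22);
  translate([329, 290, 0]) cylinder(h = 378, r = 22);
}
translate([1463, 165, 0]) {
  translate([0, 0, 378]) cube([351, 312, 30]);
  translate([22, 22, 0]) cylinder(h = 378, r = 22);
  translate([329, 22, 0]) cylinder(h = 378, r = 22);
  translate([22, 290, 0]) cylinder(h = 378, r = 22);
  translate([329, 290, 0]) cylinder(h = 378, r = 22);
}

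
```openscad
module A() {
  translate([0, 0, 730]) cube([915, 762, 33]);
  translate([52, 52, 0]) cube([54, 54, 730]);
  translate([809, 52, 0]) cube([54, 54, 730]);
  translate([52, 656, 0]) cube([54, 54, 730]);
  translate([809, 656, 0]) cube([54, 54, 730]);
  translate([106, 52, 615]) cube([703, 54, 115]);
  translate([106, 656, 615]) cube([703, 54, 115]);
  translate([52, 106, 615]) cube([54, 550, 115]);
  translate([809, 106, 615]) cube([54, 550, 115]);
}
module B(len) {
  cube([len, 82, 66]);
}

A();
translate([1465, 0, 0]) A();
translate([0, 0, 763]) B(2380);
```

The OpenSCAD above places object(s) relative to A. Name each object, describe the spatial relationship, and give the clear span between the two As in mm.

A is a table. B is a beam. A beam spans the tops of two tables. The clear span between the two tables is 550 mm.

Second table starts at x = 1465; first ends at x = 915; clear span = 1465 − 915 = 550 mm.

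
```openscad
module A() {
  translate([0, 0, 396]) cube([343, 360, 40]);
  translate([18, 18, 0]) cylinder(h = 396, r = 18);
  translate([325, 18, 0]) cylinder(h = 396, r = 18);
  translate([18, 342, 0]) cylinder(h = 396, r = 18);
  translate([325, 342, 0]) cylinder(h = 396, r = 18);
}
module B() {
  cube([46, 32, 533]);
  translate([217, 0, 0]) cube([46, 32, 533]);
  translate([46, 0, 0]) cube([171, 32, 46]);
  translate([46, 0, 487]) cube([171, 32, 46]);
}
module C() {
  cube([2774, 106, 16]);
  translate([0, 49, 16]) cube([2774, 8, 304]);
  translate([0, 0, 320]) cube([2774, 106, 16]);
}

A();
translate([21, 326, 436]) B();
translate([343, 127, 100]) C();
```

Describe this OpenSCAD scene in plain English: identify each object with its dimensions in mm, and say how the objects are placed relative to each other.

A is a four-legged stool. The seat is 343×360 mm, 40 mm thick, top at z = 436 mm. It stands on four round legs, each 36 mm in diameter, from z = 0 to the seat underside, each leg's axis is inset half a diameter from the nearest pair of seat edges (so the leg's bounding box is flush with the corner).

B is a rectangular picture frame lying in the x–z plane (depth along y). The opening is 171 mm wide (x) by 441 mm tall (z), surrounded by a border 46 mm wide on all four sides. The frame is 32 mm deep and is made of two full-height vertical stiles with two horizontal rails fitted between them.

C is an I-beam lying along x, 2774 mm long. Overall section height 336 mm. Two flanges 106 mm wide (y) and 16 mm thick, one on the floor and one at the top; a web 8 mm thick runs between them, centred on the flange width.

The picture frame is on top of the stool. The I-beam is beside the stool with their tops flush at z = 436.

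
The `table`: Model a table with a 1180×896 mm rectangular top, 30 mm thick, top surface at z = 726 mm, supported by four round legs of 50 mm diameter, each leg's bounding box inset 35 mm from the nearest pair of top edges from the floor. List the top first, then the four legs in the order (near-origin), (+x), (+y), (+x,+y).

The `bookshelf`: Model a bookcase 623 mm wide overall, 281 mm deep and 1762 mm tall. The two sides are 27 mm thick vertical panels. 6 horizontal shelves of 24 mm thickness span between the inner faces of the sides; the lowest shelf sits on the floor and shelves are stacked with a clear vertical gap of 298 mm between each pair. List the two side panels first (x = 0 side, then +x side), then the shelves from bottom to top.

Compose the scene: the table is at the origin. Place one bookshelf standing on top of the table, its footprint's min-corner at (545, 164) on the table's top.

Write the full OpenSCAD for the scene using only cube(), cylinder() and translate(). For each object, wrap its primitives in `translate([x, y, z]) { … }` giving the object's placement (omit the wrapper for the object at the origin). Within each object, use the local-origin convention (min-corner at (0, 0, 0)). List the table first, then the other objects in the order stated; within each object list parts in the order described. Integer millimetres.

translate([0, 0, 696]) cube([1180, 896, 30]);
translate([60, 60, 0]) cylinder(h = 696, r = 25);
translate([1120, 60, 0]) cylinder(h = 696, r = 25);
translate([60, 836, 0]) cylinder(h = 696, r = 25);
translate([1120, 836, 0]) cylinder(h = 696, r = 25);
translate([545, 164, 726]) {
  cube([27, 281, 1762]);
  translate([596, 0, 0]) cube([27, 281, 1762]);
  translate([27, 0, 0]) cube([569, 281, 24]);
  translate([27, 0, 322]) cube([569, 281, 24]);
  translate([27, 0, 644]) cube([569, 281, 24]);
  translate([27, 0, 966]) cube([569, 281, 24]);
  translate([27, 0, 1288]) cube([569, 281, 24]);
  translate([27, 0, 1610]) cube([569, 281, 24]);
}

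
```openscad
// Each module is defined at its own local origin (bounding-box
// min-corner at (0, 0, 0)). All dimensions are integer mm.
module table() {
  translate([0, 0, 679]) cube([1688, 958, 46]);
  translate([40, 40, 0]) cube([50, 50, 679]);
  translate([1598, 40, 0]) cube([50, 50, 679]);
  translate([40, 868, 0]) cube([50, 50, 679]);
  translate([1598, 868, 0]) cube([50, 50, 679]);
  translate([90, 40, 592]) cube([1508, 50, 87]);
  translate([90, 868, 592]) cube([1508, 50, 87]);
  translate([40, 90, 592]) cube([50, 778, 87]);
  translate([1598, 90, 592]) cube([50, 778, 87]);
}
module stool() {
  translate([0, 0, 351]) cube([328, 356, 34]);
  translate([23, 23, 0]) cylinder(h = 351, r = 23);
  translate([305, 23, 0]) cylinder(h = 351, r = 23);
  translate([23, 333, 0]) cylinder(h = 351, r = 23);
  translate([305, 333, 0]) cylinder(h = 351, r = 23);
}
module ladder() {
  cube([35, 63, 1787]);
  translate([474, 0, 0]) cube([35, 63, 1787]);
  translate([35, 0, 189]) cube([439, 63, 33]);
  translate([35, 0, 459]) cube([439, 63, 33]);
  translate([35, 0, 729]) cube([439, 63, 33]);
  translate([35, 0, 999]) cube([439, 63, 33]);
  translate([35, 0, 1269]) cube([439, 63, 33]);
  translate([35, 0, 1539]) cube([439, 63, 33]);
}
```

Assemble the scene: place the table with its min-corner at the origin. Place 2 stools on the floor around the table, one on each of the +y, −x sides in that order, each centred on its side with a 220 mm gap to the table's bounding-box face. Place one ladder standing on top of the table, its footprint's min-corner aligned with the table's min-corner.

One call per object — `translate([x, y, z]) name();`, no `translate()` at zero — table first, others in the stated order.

table();
translate([680, 1178, 0]) stool();
translate([-548, 301, 0]) stool();
translate([0, 0, 725]) ladder();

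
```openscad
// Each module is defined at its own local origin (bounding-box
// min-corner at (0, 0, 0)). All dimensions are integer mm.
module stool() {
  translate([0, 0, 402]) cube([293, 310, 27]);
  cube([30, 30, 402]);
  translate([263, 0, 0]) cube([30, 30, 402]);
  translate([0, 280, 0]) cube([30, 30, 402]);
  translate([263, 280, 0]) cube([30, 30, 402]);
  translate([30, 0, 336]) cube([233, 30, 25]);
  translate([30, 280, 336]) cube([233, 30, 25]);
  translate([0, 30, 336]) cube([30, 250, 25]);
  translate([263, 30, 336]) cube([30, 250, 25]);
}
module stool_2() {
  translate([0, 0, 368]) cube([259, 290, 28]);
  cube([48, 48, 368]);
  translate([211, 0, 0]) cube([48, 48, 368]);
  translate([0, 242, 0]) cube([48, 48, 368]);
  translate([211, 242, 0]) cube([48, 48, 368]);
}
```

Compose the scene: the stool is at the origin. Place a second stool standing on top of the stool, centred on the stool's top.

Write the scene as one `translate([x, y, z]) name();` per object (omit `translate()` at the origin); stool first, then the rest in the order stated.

stool();
translate([17, 10, 429]) stool_2();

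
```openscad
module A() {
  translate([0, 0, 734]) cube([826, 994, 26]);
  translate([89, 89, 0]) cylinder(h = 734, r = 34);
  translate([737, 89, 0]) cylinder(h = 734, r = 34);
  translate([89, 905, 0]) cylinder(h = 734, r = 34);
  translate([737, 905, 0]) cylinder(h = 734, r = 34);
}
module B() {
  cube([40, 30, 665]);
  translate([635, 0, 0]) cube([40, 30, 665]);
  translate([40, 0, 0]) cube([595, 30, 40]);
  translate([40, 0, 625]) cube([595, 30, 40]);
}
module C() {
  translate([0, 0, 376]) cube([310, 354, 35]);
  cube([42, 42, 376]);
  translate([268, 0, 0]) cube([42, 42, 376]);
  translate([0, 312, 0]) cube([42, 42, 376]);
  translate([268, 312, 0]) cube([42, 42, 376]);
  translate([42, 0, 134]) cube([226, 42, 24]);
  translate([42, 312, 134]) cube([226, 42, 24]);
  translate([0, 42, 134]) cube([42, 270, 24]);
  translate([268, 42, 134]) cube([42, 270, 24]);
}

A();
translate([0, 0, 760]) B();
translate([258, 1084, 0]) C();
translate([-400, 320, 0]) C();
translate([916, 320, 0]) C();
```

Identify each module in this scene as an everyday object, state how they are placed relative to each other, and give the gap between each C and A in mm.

Each stool's nearest face is 90 mm from the table's bounding box.

A is a table. B is a picture frame. C is a stool. The picture frame is on top of the table. Three stools sit around the table at the +y, −x, +x sides. The gap between each stool and the table is 90 mm.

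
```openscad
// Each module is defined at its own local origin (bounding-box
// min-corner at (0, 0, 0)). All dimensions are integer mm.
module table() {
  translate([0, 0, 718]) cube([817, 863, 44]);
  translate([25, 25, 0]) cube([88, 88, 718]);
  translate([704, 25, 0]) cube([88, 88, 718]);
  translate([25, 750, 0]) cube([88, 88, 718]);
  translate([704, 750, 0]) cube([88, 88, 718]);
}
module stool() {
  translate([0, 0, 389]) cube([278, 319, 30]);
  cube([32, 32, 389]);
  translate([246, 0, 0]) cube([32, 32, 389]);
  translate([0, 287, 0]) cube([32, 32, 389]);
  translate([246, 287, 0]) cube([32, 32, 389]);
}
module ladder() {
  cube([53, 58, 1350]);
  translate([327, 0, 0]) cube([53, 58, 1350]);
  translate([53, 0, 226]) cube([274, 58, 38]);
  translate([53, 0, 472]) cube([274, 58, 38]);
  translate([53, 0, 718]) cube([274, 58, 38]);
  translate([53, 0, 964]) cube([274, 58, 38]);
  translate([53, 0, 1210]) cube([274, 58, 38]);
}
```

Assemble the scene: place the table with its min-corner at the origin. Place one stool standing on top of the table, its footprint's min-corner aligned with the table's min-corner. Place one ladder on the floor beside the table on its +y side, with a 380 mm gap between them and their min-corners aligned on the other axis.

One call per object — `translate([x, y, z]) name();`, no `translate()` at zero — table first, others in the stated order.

table();
translate([0, 0, 762]) stool();
translate([0, 1243, 0]) ladder();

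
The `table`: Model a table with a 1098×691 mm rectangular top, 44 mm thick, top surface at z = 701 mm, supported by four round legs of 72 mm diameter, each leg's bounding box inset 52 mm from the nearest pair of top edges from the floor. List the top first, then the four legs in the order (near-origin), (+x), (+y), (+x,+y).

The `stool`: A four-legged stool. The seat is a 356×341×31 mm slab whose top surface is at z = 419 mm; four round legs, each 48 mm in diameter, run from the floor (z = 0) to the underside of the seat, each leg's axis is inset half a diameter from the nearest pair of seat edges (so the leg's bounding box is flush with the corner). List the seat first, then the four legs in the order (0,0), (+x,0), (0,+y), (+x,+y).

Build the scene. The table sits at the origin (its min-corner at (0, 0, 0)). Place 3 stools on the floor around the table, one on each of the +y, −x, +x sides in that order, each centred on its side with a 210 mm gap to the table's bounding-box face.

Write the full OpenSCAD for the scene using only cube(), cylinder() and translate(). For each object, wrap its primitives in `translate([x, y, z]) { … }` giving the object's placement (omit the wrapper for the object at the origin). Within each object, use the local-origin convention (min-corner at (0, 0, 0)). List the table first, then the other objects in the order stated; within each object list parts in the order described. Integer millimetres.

translate([0, 0, 657]) cube([1098, 691, 44]);
translate([88, 88, 0]) cylinder(h = 657, r = 36);
translate([1010, 88, 0]) cylinder(h = 657, r = 36);
translate([88, 603, 0]) cylinder(h = 657, r = 36);
translate([1010, 603, 0]) cylinder(h = 657, r = 36);
translate([371, 901, 0]) {
  translate([0, 0, 388]) cube([356, 341, 31]);
  translate([24, 24, 0]) cylinder(h = 388, r = 24);
  translate([332, 24, 0]) cylinder(h = 388, r = 24);
  translate([24, 317, 0]) cylinder(h = 388, r = 24);
  translate([332, 317, 0]) cylinder(h = 388, r = 24);
}
translate([-566, 175, 0]) {
  translate([0, 0, 388]) cube([356, 341, 31]);
  translate([24, 24, 0]) cylinder(h = 388, r = 24);
  translate([332, 24, 0]) cylinder(h = 388, r = 24);
  translate([24, 317, 0]) cylinder(h = 388, r = 24);
  translate([332, 317, 0]) cylinder(h = 388, r = 24);
}
translate([1308, 175, 0]) {
  translate([0, 0, 388]) cube([356, 341, 31]);
  translate([24, 24, 0]) cylinder(h = 388, r = 24);
  translate([332, 24, 0]) cylinder(h = 388, r = 24);
  translate([24, 317, 0]) cylinder(h = 388, r = 24);
  translate([332, 317, 0]) cylinder(h = 388, r = 24);
}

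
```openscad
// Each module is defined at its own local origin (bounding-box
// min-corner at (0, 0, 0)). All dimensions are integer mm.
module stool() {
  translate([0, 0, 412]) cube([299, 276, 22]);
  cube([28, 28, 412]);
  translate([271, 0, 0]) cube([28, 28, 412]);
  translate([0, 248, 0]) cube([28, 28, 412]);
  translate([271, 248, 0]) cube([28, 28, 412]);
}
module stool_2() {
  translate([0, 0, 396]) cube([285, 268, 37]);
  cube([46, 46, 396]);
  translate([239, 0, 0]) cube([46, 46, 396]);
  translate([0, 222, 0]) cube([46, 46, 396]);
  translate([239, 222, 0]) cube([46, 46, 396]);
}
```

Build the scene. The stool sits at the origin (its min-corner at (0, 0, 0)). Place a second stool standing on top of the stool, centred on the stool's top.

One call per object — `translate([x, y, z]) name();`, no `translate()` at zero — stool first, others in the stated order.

stool();
translate([7, 4, 434]) stool_2();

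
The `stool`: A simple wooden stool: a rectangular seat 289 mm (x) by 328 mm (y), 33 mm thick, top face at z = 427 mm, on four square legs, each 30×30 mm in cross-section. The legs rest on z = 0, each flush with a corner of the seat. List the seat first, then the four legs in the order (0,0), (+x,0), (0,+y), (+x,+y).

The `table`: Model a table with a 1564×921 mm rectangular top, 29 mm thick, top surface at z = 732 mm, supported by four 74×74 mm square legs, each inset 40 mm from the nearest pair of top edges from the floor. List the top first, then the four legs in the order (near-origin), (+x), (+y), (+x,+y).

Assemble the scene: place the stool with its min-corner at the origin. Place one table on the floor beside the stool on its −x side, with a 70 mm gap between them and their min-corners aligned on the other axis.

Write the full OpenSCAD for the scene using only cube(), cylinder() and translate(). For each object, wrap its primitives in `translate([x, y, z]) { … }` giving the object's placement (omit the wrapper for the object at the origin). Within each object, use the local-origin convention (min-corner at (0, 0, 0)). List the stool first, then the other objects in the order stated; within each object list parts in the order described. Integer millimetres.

translate([0, 0, 394]) cube([289, 328, 33]);
cube([30, 30, 394]);
translate([259, 0, 0]) cube([30, 30, 394]);
translate([0, 298, 0]) cube([30, 30, 394]);
translate([259, 298, 0]) cube([30, 30, 394]);
translate([-1634, 0, 0]) {
  translate([0, 0, 703]) cube([1564, 921, 29]);
  translate([40, 40, 0]) cube([74, 74, 703]);
  translate([1450, 40, 0]) cube([74, 74, 703]);
  translate([40, 807, 0]) cube([74, 74, 703]);
  translate([1450, 807, 0]) cube([74, 74, 703]);
}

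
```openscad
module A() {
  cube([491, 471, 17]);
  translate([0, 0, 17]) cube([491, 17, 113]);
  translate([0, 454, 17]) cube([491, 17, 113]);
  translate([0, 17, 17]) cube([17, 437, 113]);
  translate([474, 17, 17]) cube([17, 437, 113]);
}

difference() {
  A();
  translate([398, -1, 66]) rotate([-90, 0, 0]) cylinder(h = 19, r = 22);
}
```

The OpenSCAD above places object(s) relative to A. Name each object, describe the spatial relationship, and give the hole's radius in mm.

A is an open box. The open box has a circular hole through its front wall. The hole's radius is 22 mm.

The subtracted cylinder has r = 22 mm.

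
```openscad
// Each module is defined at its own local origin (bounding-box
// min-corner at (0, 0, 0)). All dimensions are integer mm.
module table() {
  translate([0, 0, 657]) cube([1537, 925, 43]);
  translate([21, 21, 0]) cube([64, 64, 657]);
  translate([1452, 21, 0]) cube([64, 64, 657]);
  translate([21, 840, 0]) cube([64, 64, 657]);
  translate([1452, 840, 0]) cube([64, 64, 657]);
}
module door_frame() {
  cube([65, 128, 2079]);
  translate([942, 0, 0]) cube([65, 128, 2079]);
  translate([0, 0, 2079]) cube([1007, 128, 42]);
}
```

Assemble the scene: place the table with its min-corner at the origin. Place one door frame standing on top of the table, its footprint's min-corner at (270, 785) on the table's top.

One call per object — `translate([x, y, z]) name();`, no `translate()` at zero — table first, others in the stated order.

table();
translate([270, 785, 700]) door_frame();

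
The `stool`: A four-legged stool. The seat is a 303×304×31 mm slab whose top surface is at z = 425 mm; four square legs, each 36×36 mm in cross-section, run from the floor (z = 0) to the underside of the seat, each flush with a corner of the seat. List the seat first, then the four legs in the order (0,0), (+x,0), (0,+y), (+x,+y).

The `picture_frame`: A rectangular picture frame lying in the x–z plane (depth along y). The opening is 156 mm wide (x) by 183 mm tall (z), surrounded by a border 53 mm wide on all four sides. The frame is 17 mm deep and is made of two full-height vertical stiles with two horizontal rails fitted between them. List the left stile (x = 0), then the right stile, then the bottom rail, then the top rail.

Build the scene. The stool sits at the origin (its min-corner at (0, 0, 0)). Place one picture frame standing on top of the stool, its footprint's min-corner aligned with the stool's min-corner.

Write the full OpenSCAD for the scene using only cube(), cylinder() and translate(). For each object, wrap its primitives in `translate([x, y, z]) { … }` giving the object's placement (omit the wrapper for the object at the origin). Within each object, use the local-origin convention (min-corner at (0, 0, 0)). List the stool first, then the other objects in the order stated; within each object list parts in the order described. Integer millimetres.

translate([0, 0, 394]) cube([303, 304, 31]);
cube([36, 36, 394]);
translate([267, 0, 0]) cube([36, 36, 394]);
translate([0, 268, 0]) cube([36, 36, 394]);
translate([267, 268, 0]) cube([36, 36, 394]);
translate([0, 0, 425]) {
  cube([53, 17, 289]);
  translate([209, 0, 0]) cube([53, 17, 289]);
  translate([53, 0, 0]) cube([156, 17, 53]);
  translate([53, 0, 236]) cube([156, 17, 53]);
}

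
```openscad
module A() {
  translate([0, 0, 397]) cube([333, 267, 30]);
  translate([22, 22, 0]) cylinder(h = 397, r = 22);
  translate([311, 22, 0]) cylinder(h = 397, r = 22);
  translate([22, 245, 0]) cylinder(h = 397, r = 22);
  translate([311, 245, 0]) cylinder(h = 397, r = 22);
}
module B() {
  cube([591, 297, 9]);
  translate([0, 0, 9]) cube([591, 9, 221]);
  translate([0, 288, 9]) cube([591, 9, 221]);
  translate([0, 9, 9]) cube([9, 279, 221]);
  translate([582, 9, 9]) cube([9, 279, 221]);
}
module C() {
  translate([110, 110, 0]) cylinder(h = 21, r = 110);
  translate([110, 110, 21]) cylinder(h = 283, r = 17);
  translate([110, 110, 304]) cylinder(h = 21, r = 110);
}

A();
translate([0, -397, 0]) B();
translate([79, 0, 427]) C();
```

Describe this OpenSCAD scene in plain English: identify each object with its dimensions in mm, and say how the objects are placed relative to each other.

A is a four-legged stool. The seat is a 333×267×30 mm slab whose top surface is at z = 427 mm; four round legs, each 44 mm in diameter, run from the floor (z = 0) to the underside of the seat, each leg's axis is inset half a diameter from the nearest pair of seat edges (so the leg's bounding box is flush with the corner).

B is an open storage box with external size 591×297×230 mm and wall thickness 9 mm (the base is also 9 mm thick). The base covers the whole footprint; the four walls stand on the base, with the y-facing walls full-width and the x-facing walls fitting between their inner faces.

C is a spool: two coaxial disc flanges of radius 110 mm and thickness 21 mm, joined by a core cylinder of radius 17 mm and height 283 mm. The lower flange rests on z = 0 and the three cylinders share a vertical axis.

The open box is on the floor beside the stool on its −y side. The spool is on top of the stool.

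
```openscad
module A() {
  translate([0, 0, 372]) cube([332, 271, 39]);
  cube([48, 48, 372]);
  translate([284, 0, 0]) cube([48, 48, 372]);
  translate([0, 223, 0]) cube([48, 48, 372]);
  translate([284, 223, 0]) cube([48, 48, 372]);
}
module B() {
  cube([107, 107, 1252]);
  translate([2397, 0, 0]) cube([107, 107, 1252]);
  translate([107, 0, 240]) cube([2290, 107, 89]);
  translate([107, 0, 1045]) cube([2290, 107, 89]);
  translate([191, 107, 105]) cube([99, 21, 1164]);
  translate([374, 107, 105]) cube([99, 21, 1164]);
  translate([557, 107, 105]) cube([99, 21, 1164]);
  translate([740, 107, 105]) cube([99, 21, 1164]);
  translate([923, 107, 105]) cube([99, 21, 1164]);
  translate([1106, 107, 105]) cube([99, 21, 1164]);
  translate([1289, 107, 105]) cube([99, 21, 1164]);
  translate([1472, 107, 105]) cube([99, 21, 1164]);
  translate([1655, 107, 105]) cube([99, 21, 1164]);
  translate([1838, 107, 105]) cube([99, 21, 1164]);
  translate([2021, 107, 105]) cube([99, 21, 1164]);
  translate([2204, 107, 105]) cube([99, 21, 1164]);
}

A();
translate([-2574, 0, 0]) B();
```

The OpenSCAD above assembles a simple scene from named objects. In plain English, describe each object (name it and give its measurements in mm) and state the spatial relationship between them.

A is a four-legged stool. The seat is a 332×271×39 mm slab whose top surface is at z = 411 mm; four square legs, each 48×48 mm in cross-section, run from the floor (z = 0) to the underside of the seat, each flush with a corner of the seat.

B is a fence section. Two 107×107 mm posts, 1252 mm tall, stand on the floor with a clear span of 2290 mm between their inner faces. Two horizontal rails of 107×89 mm section span the gap between the posts with their undersides at z = 240 mm and z = 1045 mm, flush with the posts' −y face. 12 pickets, each 99 mm wide, 21 mm thick and 1164 mm tall, are fixed to the +y face of the rails with their bottoms at z = 105 mm, evenly spaced across the span with equal gaps (rounded down to the nearest mm) at the −x end and between each pair — any rounding remainder accumulates at the +x end.

The fence section is on the floor beside the stool on its −x side.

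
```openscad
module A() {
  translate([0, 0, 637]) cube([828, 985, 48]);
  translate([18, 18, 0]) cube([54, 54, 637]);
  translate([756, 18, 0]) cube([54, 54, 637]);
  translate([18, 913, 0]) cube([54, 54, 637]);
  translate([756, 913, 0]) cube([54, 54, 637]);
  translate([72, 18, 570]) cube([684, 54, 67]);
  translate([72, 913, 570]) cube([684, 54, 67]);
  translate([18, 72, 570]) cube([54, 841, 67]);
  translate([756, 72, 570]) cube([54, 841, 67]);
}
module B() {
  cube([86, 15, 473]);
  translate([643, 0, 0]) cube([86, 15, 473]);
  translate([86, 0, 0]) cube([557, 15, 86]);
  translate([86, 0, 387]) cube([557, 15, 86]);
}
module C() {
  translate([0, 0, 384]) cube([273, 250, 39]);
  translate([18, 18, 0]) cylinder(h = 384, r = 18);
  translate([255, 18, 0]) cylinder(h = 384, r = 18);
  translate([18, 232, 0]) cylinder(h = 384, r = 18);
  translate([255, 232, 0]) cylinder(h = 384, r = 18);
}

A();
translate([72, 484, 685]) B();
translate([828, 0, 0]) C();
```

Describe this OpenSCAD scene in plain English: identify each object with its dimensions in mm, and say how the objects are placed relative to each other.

A is a table with a 828×985 mm rectangular top, 48 mm thick, top surface at z = 685 mm, supported by four 54×54 mm square legs, each inset 18 mm from the nearest pair of top edges, running from the floor. Four apron rails, 54 mm thick and 67 mm tall, run between adjacent legs with their top edges flush with the underside of the top and their outer faces flush with the legs' outer faces.

B is a picture frame with a 557×301 mm rectangular opening (x by z) and a uniform 86 mm border on every side. Frame depth is 15 mm along y. It is built from two vertical stiles running the full outside height and two horizontal rails spanning the gap between the stiles.

C is a simple wooden stool: a rectangular seat 273 mm (x) by 250 mm (y), 39 mm thick, top face at z = 423 mm, on four round legs, each 36 mm in diameter. The legs rest on z = 0, each leg's axis is inset half a diameter from the nearest pair of seat edges (so the leg's bounding box is flush with the corner).

The picture frame is on top of the table. The stool is against the table's +x side, with their −y faces flush.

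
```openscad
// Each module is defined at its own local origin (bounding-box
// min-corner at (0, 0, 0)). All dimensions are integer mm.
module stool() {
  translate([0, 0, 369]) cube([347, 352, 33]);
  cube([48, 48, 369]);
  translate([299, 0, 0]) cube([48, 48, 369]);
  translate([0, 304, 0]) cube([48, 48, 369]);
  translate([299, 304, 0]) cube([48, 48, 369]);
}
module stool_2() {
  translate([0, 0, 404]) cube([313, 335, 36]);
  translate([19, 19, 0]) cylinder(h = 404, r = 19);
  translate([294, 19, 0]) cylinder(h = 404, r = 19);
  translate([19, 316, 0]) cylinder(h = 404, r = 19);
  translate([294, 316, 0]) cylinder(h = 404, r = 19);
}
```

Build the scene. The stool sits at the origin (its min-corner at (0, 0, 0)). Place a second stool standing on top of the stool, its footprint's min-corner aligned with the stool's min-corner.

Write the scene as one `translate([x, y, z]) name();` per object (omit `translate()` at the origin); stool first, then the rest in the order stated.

stool();
translate([0, 0, 402]) stool_2();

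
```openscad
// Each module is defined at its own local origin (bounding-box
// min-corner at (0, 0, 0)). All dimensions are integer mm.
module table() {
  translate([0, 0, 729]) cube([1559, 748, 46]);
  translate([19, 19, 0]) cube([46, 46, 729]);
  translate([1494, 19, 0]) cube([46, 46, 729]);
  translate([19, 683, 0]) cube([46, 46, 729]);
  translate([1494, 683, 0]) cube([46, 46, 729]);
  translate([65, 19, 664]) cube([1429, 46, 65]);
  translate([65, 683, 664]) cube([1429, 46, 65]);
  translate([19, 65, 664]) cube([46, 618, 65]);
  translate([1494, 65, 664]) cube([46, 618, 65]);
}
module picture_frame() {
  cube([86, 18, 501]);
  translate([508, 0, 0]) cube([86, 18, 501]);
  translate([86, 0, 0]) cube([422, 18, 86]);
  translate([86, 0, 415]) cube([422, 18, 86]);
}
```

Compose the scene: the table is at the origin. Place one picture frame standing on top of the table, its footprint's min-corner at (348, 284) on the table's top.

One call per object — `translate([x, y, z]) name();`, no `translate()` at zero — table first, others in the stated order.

table();
translate([348, 284, 775]) picture_frame();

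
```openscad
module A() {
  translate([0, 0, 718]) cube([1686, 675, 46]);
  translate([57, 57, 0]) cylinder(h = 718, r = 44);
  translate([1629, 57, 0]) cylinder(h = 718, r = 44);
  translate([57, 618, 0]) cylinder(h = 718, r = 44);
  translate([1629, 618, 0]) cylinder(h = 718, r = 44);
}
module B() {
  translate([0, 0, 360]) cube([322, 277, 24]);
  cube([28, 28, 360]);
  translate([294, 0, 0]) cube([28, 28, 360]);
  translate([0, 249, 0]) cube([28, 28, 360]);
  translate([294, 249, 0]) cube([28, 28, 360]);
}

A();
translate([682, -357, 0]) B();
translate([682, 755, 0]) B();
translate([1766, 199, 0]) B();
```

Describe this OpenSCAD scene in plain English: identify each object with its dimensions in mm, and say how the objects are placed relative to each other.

A is a table with a 1686×675 mm rectangular top, 46 mm thick, top surface at z = 764 mm, supported by four round legs of 88 mm diameter, each leg's bounding box inset 13 mm from the nearest pair of top edges, running from the floor.

B is a simple wooden stool: a rectangular seat 322 mm (x) by 277 mm (y), 24 mm thick, top face at z = 384 mm, on four square legs, each 28×28 mm in cross-section. The legs rest on z = 0, each flush with a corner of the seat.

Three stools sit around the table at the −y, +y, +x sides.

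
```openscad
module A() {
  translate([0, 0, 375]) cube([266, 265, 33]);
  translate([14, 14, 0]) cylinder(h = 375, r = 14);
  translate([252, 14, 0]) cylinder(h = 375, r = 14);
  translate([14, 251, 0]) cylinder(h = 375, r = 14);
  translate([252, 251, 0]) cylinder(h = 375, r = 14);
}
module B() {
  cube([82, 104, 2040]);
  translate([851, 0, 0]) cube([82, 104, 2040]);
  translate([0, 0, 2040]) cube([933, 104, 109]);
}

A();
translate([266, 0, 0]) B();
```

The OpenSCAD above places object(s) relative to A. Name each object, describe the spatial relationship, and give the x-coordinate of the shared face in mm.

A is a stool. B is a door frame. The door frame is against the stool's +x side, with their −y faces flush. The x-coordinate of the shared face is 266 mm.

The stool's +x face and the door frame's −x face are both at x = 266 mm.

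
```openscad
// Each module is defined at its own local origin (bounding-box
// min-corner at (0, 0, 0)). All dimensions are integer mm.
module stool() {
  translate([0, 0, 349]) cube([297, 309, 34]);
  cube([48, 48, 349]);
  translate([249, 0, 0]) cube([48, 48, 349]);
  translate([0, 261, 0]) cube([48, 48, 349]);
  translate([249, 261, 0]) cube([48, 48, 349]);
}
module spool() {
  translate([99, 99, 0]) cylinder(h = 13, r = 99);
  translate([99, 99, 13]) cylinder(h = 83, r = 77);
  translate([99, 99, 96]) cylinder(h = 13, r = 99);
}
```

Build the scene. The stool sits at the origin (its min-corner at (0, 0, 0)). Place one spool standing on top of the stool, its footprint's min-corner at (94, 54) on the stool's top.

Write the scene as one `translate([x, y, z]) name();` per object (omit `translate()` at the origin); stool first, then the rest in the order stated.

stool();
translate([94, 54, 383]) spool();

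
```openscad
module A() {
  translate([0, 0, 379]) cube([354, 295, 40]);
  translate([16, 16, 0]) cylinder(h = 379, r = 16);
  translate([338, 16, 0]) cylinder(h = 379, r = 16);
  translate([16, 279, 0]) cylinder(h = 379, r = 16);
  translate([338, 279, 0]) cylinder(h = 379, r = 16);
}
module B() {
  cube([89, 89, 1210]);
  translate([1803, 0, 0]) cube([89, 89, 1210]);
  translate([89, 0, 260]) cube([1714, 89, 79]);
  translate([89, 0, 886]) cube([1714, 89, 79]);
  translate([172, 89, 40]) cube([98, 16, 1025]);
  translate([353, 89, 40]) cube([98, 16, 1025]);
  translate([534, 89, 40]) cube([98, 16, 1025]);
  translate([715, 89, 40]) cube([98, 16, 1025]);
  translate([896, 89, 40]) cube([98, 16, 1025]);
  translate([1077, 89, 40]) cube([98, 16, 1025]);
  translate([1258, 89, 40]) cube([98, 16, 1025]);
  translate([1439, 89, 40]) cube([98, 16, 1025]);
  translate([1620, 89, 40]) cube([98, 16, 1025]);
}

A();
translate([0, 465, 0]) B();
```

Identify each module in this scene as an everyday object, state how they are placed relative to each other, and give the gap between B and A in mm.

The fence section's nearest face is 170 mm from the stool's +y face.

A is a stool. B is a fence section. The fence section is on the floor beside the stool on its +y side. The gap between the fence section and the stool is 170 mm.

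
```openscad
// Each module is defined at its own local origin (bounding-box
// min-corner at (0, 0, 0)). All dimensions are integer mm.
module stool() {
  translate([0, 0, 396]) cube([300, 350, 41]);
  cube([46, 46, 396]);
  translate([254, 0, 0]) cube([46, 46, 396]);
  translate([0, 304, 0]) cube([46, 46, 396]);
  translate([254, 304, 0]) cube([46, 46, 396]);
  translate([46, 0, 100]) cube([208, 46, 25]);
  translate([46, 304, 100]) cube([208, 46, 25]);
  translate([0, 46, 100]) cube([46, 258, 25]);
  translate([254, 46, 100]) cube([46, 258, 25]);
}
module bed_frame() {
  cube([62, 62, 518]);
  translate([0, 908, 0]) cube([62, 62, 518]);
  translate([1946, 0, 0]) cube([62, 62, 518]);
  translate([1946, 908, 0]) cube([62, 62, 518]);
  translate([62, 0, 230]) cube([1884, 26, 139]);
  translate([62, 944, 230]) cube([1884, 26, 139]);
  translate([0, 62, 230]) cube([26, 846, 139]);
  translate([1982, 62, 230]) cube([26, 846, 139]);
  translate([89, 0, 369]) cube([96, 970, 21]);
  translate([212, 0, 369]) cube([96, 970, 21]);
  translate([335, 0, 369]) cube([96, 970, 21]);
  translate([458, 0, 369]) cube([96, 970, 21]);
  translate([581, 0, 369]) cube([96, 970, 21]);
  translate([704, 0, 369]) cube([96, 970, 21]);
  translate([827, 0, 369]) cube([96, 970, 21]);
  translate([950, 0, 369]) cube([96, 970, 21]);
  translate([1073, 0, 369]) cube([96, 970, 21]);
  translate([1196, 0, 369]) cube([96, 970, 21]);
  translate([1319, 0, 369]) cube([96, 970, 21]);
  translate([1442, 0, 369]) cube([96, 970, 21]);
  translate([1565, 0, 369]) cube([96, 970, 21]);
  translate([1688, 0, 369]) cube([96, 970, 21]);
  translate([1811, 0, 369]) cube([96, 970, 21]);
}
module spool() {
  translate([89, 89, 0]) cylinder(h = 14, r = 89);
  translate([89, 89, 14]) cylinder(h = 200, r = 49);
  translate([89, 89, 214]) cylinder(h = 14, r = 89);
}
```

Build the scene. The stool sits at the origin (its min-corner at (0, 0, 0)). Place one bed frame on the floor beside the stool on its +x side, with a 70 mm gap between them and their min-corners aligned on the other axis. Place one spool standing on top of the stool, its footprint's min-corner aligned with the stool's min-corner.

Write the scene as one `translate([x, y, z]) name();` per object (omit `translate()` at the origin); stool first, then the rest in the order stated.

stool();
translate([370, 0, 0]) bed_frame();
translate([0, 0, 437]) spool();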